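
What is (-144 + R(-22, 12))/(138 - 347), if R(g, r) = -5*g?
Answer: 34/209 ≈ 0.16268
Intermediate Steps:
(-144 + R(-22, 12))/(138 - 347) = (-144 - 5*(-22))/(138 - 347) = (-144 + 110)/(-209) = -34*(-1/209) = 34/209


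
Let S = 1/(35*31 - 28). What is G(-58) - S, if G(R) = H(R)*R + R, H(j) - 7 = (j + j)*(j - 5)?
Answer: -448514697/1057 ≈ -4.2433e+5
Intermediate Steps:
H(j) = 7 + 2*j*(-5 + j) (H(j) = 7 + (j + j)*(j - 5) = 7 + (2*j)*(-5 + j) = 7 + 2*j*(-5 + j))
G(R) = R + R*(7 - 10*R + 2*R**2) (G(R) = (7 - 10*R + 2*R**2)*R + R = R*(7 - 10*R + 2*R**2) + R = R + R*(7 - 10*R + 2*R**2))
S = 1/1057 (S = 1/(1085 - 28) = 1/1057 ≈ 0.00094607)
G(-58) - S = 2*(-58)*(4 + (-58)**2 - 5*(-58)) - 1*1/1057 = 2*(-58)*(4 + 3364 + 290) - 1/1057 = 2*(-58)*3658 - 1/1057 = -424328 - 1/1057 = -448514697/1057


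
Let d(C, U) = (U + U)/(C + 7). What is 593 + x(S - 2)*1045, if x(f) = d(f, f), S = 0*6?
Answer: -243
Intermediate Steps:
S = 0
d(C, U) = 2*U/(7 + C) (d(C, U) = (2*U)/(7 + C) = 2*U/(7 + C))
x(f) = 2*f/(7 + f)
593 + x(S - 2)*1045 = 593 + (2*(0 - 2)/(7 + (0 - 2)))*1045 = 593 + (2*(-2)/(7 - 2))*1045 = 593 + (2*(-2)/5)*1045 = 593 + (2*(-2)*(1/5))*1045 = 593 - 4/5*1045 = 593 - 836 = -243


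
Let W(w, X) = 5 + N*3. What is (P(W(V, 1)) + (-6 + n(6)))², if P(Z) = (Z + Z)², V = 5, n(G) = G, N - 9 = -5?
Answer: 1336336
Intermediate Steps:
N = 4 (N = 9 - 5 = 4)
W(w, X) = 17 (W(w, X) = 5 + 4*3 = 5 + 12 = 17)
P(Z) = 4*Z² (P(Z) = (2*Z)² = 4*Z²)
(P(W(V, 1)) + (-6 + n(6)))² = (4*17² + (-6 + 6))² = (4*289 + 0)² = (1156 + 0)² = 1156² = 1336336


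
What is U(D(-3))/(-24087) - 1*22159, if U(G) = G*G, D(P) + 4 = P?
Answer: -76249126/3441 ≈ -22159.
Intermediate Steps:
D(P) = -4 + P
U(G) = G²
U(D(-3))/(-24087) - 1*22159 = (-4 - 3)²/(-24087) - 1*22159 = (-7)²*(-1/24087) - 22159 = 49*(-1/24087) - 22159 = -7/3441 - 22159 = -76249126/3441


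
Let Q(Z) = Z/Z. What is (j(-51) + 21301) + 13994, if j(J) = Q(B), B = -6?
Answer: 35296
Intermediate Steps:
Q(Z) = 1
j(J) = 1
(j(-51) + 21301) + 13994 = (1 + 21301) + 13994 = 21302 + 13994 = 35296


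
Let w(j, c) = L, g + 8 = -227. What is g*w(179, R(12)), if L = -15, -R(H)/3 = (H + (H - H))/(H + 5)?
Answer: 3525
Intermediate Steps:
R(H) = -3*H/(5 + H) (R(H) = -3*(H + (H - H))/(H + 5) = -3*(H + 0)/(5 + H) = -3*H/(5 + H))
g = -235 (g = -8 - 227 = -235)
w(j, c) = -15
g*w(179, R(12)) = -235*(-15) = 3525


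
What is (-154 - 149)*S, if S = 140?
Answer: -42420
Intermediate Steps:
(-154 - 149)*S = (-154 - 149)*140 = -303*140 = -42420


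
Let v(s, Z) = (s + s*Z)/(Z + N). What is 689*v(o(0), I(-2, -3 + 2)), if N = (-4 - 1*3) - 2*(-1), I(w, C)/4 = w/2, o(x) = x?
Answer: 0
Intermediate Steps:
I(w, C) = 2*w (I(w, C) = 4*(w/2) = 2*w)
N = -5 (N = (-4 - 3) + 2 = -7 + 2 = -5)
v(s, Z) = (s + Z*s)/(-5 + Z) (v(s, Z) = (s + s*Z)/(Z - 5) = (s + Z*s)/(-5 + Z))
689*v(o(0), I(-2, -3 + 2)) = 689*(0*(1 + 2*(-2))/(-5 + 2*(-2))) = 689*(0*(1 - 4)/(-5 - 4)) = 689*(0*(-3)/(-9)) = 689*(0*(-⅑)*(-3)) = 689*0 = 0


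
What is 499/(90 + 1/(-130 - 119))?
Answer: 124251/22409 ≈ 5.5447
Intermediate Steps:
499/(90 + 1/(-130 - 119)) = 499/(90 + 1/(-249)) = 499/(90 - 1/249) = 499/(22409/249) = 499*(249/22409) = 124251/22409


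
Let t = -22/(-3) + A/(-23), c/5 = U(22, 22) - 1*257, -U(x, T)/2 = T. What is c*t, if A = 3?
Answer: -747985/69 ≈ -10840.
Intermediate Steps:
U(x, T) = -2*T
c = -1505 (c = 5*(-2*22 - 1*257) = 5*(-44 - 257) = 5*(-301) = -1505)
t = 497/69 (t = -22/(-3) + 3/(-23) = -22*(-1/3) + 3*(-1/23) = 22/3 - 3/23 = 497/69 ≈ 7.2029)
c*t = -1505*497/69 = -747985/69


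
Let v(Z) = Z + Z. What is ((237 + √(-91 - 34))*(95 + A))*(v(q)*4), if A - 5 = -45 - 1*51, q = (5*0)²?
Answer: 0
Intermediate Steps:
q = 0 (q = 0² = 0)
v(Z) = 2*Z
A = -91 (A = 5 + (-45 - 1*51) = 5 + (-45 - 51) = 5 - 96 = -91)
((237 + √(-91 - 34))*(95 + A))*(v(q)*4) = ((237 + √(-91 - 34))*(95 - 91))*((2*0)*4) = ((237 + √(-125))*4)*(0*4) = ((237 + 5*I*√5)*4)*0 = (948 + 20*I*√5)*0 = 0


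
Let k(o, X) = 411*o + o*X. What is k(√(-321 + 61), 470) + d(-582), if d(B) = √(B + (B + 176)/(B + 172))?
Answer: I*(√24416935 + 361210*√65)/205 ≈ 14230.0*I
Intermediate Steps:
k(o, X) = 411*o + X*o
d(B) = √(B + (176 + B)/(172 + B))
k(√(-321 + 61), 470) + d(-582) = √(-321 + 61)*(411 + 470) + √((176 - 582 - 582*(172 - 582))/(172 - 582)) = √(-260)*881 + √((176 - 582 - 582*(-410))/(-410)) = (2*I*√65)*881 + √(-(176 - 582 + 238620)/410) = 1762*I*√65 + √(-1/410*238214) = 1762*I*√65 + √(-119107/205) = 1762*I*√65 + I*√24416935/205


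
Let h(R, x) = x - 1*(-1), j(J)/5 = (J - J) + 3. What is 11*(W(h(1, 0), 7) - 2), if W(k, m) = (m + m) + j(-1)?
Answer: 297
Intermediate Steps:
j(J) = 15 (j(J) = 5*((J - J) + 3) = 5*(0 + 3) = 5*3 = 15)
h(R, x) = 1 + x (h(R, x) = x + 1 = 1 + x)
W(k, m) = 15 + 2*m (W(k, m) = (m + m) + 15 = 2*m + 15 = 15 + 2*m)
11*(W(h(1, 0), 7) - 2) = 11*((15 + 2*7) - 2) = 11*((15 + 14) - 2) = 11*(29 - 2) = 11*27 = 297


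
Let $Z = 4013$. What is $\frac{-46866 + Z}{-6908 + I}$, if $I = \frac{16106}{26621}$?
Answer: $\frac{1140789713}{183881762} \approx 6.2039$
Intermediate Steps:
$I = \frac{16106}{26621}$ ($I = 16106 \cdot \frac{1}{26621} = \frac{16106}{26621} \approx 0.60501$)
$\frac{-46866 + Z}{-6908 + I} = \frac{-46866 + 4013}{-6908 + \frac{16106}{26621}} = - \frac{42853}{- \frac{183881762}{26621}} = \left(-42853\right) \left(- \frac{26621}{183881762}\right) = \frac{1140789713}{183881762}$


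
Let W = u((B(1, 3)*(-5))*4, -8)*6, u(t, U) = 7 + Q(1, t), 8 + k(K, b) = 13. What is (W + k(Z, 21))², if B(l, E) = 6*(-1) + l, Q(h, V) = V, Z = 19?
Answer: 418609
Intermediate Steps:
k(K, b) = 5 (k(K, b) = -8 + 13 = 5)
B(l, E) = -6 + l
u(t, U) = 7 + t
W = 642 (W = (7 + ((-6 + 1)*(-5))*4)*6 = (7 - 5*(-5)*4)*6 = (7 + 25*4)*6 = (7 + 100)*6 = 107*6 = 642)
(W + k(Z, 21))² = (642 + 5)² = 647² = 418609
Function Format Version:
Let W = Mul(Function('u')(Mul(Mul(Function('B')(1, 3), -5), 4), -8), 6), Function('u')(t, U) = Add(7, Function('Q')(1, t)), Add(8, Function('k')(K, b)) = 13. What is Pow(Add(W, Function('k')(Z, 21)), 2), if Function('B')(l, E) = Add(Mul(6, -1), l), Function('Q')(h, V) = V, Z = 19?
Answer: 418609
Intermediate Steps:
Function('k')(K, b) = 5 (Function('k')(K, b) = Add(-8, 13) = 5)
Function('B')(l, E) = Add(-6, l)
Function('u')(t, U) = Add(7, t)
W = 642 (W = Mul(Add(7, Mul(Mul(Add(-6, 1), -5), 4)), 6) = Mul(Add(7, Mul(Mul(-5, -5), 4)), 6) = Mul(Add(7, Mul(25, 4)), 6) = Mul(Add(7, 100), 6) = Mul(107, 6) = 642)
Pow(Add(W, Function('k')(Z, 21)), 2) = Pow(Add(642, 5), 2) = Pow(647, 2) = 418609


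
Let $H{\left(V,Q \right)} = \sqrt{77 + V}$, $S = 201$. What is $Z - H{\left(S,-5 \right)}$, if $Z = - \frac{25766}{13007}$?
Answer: $- \frac{25766}{13007} - \sqrt{278} \approx -18.654$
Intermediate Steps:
$Z = - \frac{25766}{13007}$ ($Z = \left(-25766\right) \frac{1}{13007} = - \frac{25766}{13007} \approx -1.9809$)
$Z - H{\left(S,-5 \right)} = - \frac{25766}{13007} - \sqrt{77 + 201} = - \frac{25766}{13007} - \sqrt{278}$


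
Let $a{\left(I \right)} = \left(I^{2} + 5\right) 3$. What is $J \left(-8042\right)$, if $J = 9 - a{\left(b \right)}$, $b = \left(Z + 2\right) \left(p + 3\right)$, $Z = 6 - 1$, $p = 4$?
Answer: $57974778$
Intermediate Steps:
$Z = 5$ ($Z = 6 - 1 = 5$)
$b = 49$ ($b = \left(5 + 2\right) \left(4 + 3\right) = 7 \cdot 7 = 49$)
$a{\left(I \right)} = 15 + 3 I^{2}$ ($a{\left(I \right)} = \left(5 + I^{2}\right) 3 = 15 + 3 I^{2}$)
$J = -7209$ ($J = 9 - \left(15 + 3 \cdot 49^{2}\right) = 9 - \left(15 + 3 \cdot 2401\right) = 9 - \left(15 + 7203\right) = 9 - 7218 = -7209$)
$J \left(-8042\right) = \left(-7209\right) \left(-8042\right) = 57974778$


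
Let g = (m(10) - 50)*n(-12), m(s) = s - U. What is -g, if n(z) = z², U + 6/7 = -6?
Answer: 33408/7 ≈ 4772.6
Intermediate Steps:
U = -48/7 (U = -6/7 - 6 = -48/7 ≈ -6.8571)
m(s) = 48/7 + s (m(s) = s - 1*(-48/7) = s + 48/7 = 48/7 + s)
g = -33408/7 (g = ((48/7 + 10) - 50)*(-12)² = (118/7 - 50)*144 = -232/7*144 = -33408/7 ≈ -4772.6)
-g = -1*(-33408/7) = 33408/7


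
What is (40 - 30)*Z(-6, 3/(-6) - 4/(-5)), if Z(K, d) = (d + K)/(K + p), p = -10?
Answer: 57/16 ≈ 3.5625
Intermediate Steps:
Z(K, d) = (K + d)/(-10 + K) (Z(K, d) = (d + K)/(K - 10) = (K + d)/(-10 + K))
(40 - 30)*Z(-6, 3/(-6) - 4/(-5)) = (40 - 30)*((-6 + (3/(-6) - 4/(-5)))/(-10 - 6)) = 10*((-6 + (3*(-⅙) - 4*(-⅕)))/(-16)) = 10*(-(-6 + (-½ + ⅘))/16) = 10*(-(-6 + 3/10)/16) = 10*(-1/16*(-57/10)) = 10*(57/160) = 57/16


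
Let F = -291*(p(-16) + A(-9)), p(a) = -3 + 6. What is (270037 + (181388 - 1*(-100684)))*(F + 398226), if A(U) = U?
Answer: 220828140948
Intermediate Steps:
p(a) = 3
F = 1746 (F = -291*(3 - 9) = -291*(-6) = 1746)
(270037 + (181388 - 1*(-100684)))*(F + 398226) = (270037 + (181388 - 1*(-100684)))*(1746 + 398226) = (270037 + (181388 + 100684))*399972 = (270037 + 282072)*399972 = 552109*399972 = 220828140948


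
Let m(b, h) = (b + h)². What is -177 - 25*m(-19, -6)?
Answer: -15802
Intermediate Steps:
-177 - 25*m(-19, -6) = -177 - 25*(-19 - 6)² = -177 - 25*(-25)² = -177 - 25*625 = -177 - 15625 = -15802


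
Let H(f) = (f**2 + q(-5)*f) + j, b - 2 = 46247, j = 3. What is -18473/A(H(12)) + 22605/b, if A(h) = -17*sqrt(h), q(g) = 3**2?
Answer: 22605/46249 + 18473*sqrt(255)/4335 ≈ 68.537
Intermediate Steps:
q(g) = 9
b = 46249 (b = 2 + 46247 = 46249)
H(f) = 3 + f**2 + 9*f (H(f) = (f**2 + 9*f) + 3 = 3 + f**2 + 9*f)
-18473/A(H(12)) + 22605/b = -18473*(-1/(17*sqrt(3 + 12**2 + 9*12))) + 22605/46249 = -18473*(-1/(17*sqrt(3 + 144 + 108))) + 22605*(1/46249) = -18473*(-sqrt(255)/4335) + 22605/46249 = -(-18473)*sqrt(255)/4335 + 22605/46249 = 18473*sqrt(255)/4335 + 22605/46249 = 22605/46249 + 18473*sqrt(255)/4335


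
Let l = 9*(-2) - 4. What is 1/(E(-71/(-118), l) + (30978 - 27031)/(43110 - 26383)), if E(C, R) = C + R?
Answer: -1973786/41769929 ≈ -0.047254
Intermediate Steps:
l = -22 (l = -18 - 4 = -22)
1/(E(-71/(-118), l) + (30978 - 27031)/(43110 - 26383)) = 1/((-71/(-118) - 22) + (30978 - 27031)/(43110 - 26383)) = 1/((-71*(-1/118) - 22) + 3947/16727) = 1/((71/118 - 22) + 3947*(1/16727)) = 1/(-2525/118 + 3947/16727) = 1/(-41769929/1973786) = -1973786/41769929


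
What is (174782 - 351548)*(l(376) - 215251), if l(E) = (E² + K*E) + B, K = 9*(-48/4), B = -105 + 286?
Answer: 20204707332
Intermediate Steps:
B = 181
K = -108 (K = 9*(-48/4) = 9*(-48*¼) = 9*(-12) = -108)
l(E) = 181 + E² - 108*E (l(E) = (E² - 108*E) + 181 = 181 + E² - 108*E)
(174782 - 351548)*(l(376) - 215251) = (174782 - 351548)*((181 + 376² - 108*376) - 215251) = -176766*((181 + 141376 - 40608) - 215251) = -176766*(100949 - 215251) = -176766*(-114302) = 20204707332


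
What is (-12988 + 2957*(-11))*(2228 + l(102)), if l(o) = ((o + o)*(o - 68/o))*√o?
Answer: -101407420 - 940886080*√102 ≈ -9.6039e+9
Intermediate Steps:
l(o) = 2*o^(3/2)*(o - 68/o) (l(o) = ((2*o)*(o - 68/o))*√o = (2*o*(o - 68/o))*√o = 2*o^(3/2)*(o - 68/o))
(-12988 + 2957*(-11))*(2228 + l(102)) = (-12988 + 2957*(-11))*(2228 + 2*√102*(-68 + 102²)) = (-12988 - 32527)*(2228 + 2*√102*(-68 + 10404)) = -45515*(2228 + 2*√102*10336) = -45515*(2228 + 20672*√102) = -101407420 - 940886080*√102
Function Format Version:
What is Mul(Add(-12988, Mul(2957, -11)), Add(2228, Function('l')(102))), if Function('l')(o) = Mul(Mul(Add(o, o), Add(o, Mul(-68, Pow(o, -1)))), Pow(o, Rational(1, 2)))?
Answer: Add(-101407420, Mul(-940886080, Pow(102, Rational(1, 2)))) ≈ -9.6039e+9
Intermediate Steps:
Function('l')(o) = Mul(2, Pow(o, Rational(3, 2)), Add(o, Mul(-68, Pow(o, -1)))) (Function('l')(o) = Mul(Mul(Mul(2, o), Add(o, Mul(-68, Pow(o, -1)))), Pow(o, Rational(1, 2))) = Mul(Mul(2, o, Add(o, Mul(-68, Pow(o, -1)))), Pow(o, Rational(1, 2))) = Mul(2, Pow(o, Rational(3, 2)), Add(o, Mul(-68, Pow(o, -1)))))
Mul(Add(-12988, Mul(2957, -11)), Add(2228, Function('l')(102))) = Mul(Add(-12988, Mul(2957, -11)), Add(2228, Mul(2, Pow(102, Rational(1, 2)), Add(-68, Pow(102, 2))))) = Mul(Add(-12988, -32527), Add(2228, Mul(2, Pow(102, Rational(1, 2)), Add(-68, 10404)))) = Mul(-45515, Add(2228, Mul(2, Pow(102, Rational(1, 2)), 10336))) = Mul(-45515, Add(2228, Mul(20672, Pow(102, Rational(1, 2))))) = Add(-101407420, Mul(-940886080, Pow(102, Rational(1, 2))))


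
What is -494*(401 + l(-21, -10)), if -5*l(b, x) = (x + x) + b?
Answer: -1010724/5 ≈ -2.0214e+5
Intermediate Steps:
l(b, x) = -2*x/5 - b/5 (l(b, x) = -((x + x) + b)/5 = -(2*x + b)/5 = -(b + 2*x)/5 = -2*x/5 - b/5)
-494*(401 + l(-21, -10)) = -494*(401 + (-⅖*(-10) - ⅕*(-21))) = -494*(401 + (4 + 21/5)) = -494*(401 + 41/5) = -494*2046/5 = -1010724/5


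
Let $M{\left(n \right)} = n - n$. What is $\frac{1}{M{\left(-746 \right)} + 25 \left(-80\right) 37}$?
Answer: $- \frac{1}{74000} \approx -1.3514 \cdot 10^{-5}$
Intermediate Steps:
$M{\left(n \right)} = 0$
$\frac{1}{M{\left(-746 \right)} + 25 \left(-80\right) 37} = \frac{1}{0 + 25 \left(-80\right) 37} = \frac{1}{0 - 74000} = \frac{1}{-74000} = - \frac{1}{74000}$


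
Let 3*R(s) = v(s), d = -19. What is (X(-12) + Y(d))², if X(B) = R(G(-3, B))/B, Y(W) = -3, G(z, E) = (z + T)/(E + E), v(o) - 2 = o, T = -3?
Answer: 2401/256 ≈ 9.3789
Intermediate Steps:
v(o) = 2 + o
G(z, E) = (-3 + z)/(2*E) (G(z, E) = (z - 3)/(E + E) = (-3 + z)/((2*E)) = (-3 + z)*(1/(2*E)) = (-3 + z)/(2*E))
R(s) = ⅔ + s/3 (R(s) = (2 + s)/3 = ⅔ + s/3)
X(B) = (⅔ - 1/B)/B (X(B) = (⅔ + ((-3 - 3)/(2*B))/3)/B = (⅔ + ((½)*(-6)/B)/3)/B = (⅔ + (-3/B)/3)/B = (⅔ - 1/B)/B)
(X(-12) + Y(d))² = ((⅓)*(-3 + 2*(-12))/(-12)² - 3)² = ((⅓)*(1/144)*(-3 - 24) - 3)² = ((⅓)*(1/144)*(-27) - 3)² = (-1/16 - 3)² = (-49/16)² = 2401/256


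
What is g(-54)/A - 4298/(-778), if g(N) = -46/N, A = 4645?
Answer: 269525782/48786435 ≈ 5.5246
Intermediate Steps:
g(-54)/A - 4298/(-778) = -46/(-54)/4645 - 4298/(-778) = -46*(-1/54)*(1/4645) - 4298*(-1/778) = (23/27)*(1/4645) + 2149/389 = 23/125415 + 2149/389 = 269525782/48786435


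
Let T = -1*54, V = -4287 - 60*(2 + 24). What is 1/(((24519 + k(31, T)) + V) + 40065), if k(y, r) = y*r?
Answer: 1/57063 ≈ 1.7524e-5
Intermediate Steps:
V = -5847 (V = -4287 - 60*26 = -4287 - 1560 = -5847)
T = -54
k(y, r) = r*y
1/(((24519 + k(31, T)) + V) + 40065) = 1/(((24519 - 54*31) - 5847) + 40065) = 1/(((24519 - 1674) - 5847) + 40065) = 1/((22845 - 5847) + 40065) = 1/(16998 + 40065) = 1/57063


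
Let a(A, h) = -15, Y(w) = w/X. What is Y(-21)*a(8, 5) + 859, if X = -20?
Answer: 3373/4 ≈ 843.25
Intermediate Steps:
Y(w) = -w/20 (Y(w) = w/(-20) = w*(-1/20) = -w/20)
Y(-21)*a(8, 5) + 859 = -1/20*(-21)*(-15) + 859 = (21/20)*(-15) + 859 = -63/4 + 859 = 3373/4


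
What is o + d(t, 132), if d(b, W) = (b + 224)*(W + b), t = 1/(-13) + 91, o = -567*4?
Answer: 11481120/169 ≈ 67936.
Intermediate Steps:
o = -2268
t = 1182/13 (t = -1/13 + 91 = 1182/13 ≈ 90.923)
d(b, W) = (224 + b)*(W + b)
o + d(t, 132) = -2268 + ((1182/13)² + 224*132 + 224*(1182/13) + 132*(1182/13)) = -2268 + (1397124/169 + 29568 + 264768/13 + 156024/13) = -2268 + 11864412/169 = 11481120/169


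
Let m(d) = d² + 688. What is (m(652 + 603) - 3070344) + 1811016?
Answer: 316385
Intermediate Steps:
m(d) = 688 + d²
(m(652 + 603) - 3070344) + 1811016 = ((688 + (652 + 603)²) - 3070344) + 1811016 = ((688 + 1255²) - 3070344) + 1811016 = ((688 + 1575025) - 3070344) + 1811016 = (1575713 - 3070344) + 1811016 = -1494631 + 1811016 = 316385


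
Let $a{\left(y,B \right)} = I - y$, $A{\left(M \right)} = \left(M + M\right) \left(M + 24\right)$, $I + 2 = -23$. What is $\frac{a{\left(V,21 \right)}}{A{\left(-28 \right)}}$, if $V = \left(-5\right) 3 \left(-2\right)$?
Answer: $- \frac{55}{224} \approx -0.24554$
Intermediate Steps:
$I = -25$ ($I = -2 - 23 = -25$)
$A{\left(M \right)} = 2 M \left(24 + M\right)$
$V = 30$ ($V = \left(-15\right) \left(-2\right) = 30$)
$a{\left(y,B \right)} = -25 - y$
$\frac{a{\left(V,21 \right)}}{A{\left(-28 \right)}} = \frac{-25 - 30}{2 \left(-28\right) \left(24 - 28\right)} = \frac{-25 - 30}{2 \left(-28\right) \left(-4\right)} = - \frac{55}{224}$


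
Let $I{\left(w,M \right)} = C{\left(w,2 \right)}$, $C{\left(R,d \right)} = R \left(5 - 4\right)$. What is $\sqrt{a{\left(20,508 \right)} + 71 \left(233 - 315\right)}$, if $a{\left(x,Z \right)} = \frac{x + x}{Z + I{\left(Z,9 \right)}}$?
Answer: $\frac{i \sqrt{93902403}}{127} \approx 76.302 i$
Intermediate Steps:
$C{\left(R,d \right)} = R$ ($C{\left(R,d \right)} = R 1 = R$)
$I{\left(w,M \right)} = w$
$a{\left(x,Z \right)} = \frac{x}{Z}$ ($a{\left(x,Z \right)} = \frac{x + x}{Z + Z} = \frac{2 x}{2 Z} = 2 x \frac{1}{2 Z} = \frac{x}{Z}$)
$\sqrt{a{\left(20,508 \right)} + 71 \left(233 - 315\right)} = \sqrt{\frac{20}{508} + 71 \left(233 - 315\right)} = \sqrt{20 \cdot \frac{1}{508} + 71 \left(-82\right)} = \sqrt{\frac{5}{127} - 5822} = \sqrt{- \frac{739389}{127}} = \frac{i \sqrt{93902403}}{127}$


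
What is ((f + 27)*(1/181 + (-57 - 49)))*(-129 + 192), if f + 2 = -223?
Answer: 239313690/181 ≈ 1.3222e+6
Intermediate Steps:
f = -225 (f = -2 - 223 = -225)
((f + 27)*(1/181 + (-57 - 49)))*(-129 + 192) = ((-225 + 27)*(1/181 + (-57 - 49)))*(-129 + 192) = -198*(1/181 - 106)*63 = -198*(-19185/181)*63 = (3798630/181)*63 = 239313690/181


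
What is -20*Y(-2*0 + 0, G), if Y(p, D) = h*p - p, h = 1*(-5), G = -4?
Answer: 0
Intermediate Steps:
h = -5
Y(p, D) = -6*p (Y(p, D) = -5*p - p = -6*p)
-20*Y(-2*0 + 0, G) = -(-120)*(-2*0 + 0) = -(-120)*(0 + 0) = -(-120)*0 = -20*0 = 0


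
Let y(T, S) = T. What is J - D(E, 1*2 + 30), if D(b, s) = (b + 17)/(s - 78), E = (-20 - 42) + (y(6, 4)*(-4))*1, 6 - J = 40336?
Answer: -80663/2 ≈ -40332.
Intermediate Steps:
J = -40330 (J = 6 - 1*40336 = 6 - 40336 = -40330)
E = -86 (E = (-20 - 42) + (6*(-4))*1 = -62 - 24*1 = -62 - 24 = -86)
D(b, s) = (17 + b)/(-78 + s)
J - D(E, 1*2 + 30) = -40330 - (17 - 86)/(-78 + (1*2 + 30)) = -40330 - (-69)/(-78 + (2 + 30)) = -40330 - (-69)/(-78 + 32) = -40330 - (-69)/(-46) = -40330 - (-1)*(-69)/46 = -40330 - 1*3/2 = -40330 - 3/2 = -80663/2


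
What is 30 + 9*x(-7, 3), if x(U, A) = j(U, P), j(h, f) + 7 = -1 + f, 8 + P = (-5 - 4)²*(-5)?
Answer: -3759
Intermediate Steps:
P = -413 (P = -8 + (-5 - 4)²*(-5) = -8 + (-9)²*(-5) = -8 + 81*(-5) = -8 - 405 = -413)
j(h, f) = -8 + f (j(h, f) = -7 + (-1 + f) = -8 + f)
x(U, A) = -421 (x(U, A) = -8 - 413 = -421)
30 + 9*x(-7, 3) = 30 + 9*(-421) = 30 - 3789 = -3759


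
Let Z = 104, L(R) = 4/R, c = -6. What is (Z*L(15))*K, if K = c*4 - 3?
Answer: -3744/5 ≈ -748.80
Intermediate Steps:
K = -27 (K = -6*4 - 3 = -24 - 3 = -27)
(Z*L(15))*K = (104*(4/15))*(-27) = (416/15)*(-27) = -3744/5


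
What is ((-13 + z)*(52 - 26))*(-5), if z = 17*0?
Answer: 1690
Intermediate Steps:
z = 0
((-13 + z)*(52 - 26))*(-5) = ((-13 + 0)*(52 - 26))*(-5) = -13*26*(-5) = -338*(-5) = 1690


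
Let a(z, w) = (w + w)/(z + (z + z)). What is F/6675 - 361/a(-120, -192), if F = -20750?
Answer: -1459085/4272 ≈ -341.55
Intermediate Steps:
a(z, w) = 2*w/(3*z) (a(z, w) = (2*w)/(z + 2*z) = (2*w)/((3*z)) = (2*w)*(1/(3*z)) = 2*w/(3*z))
F/6675 - 361/a(-120, -192) = -20750/6675 - 361/((⅔)*(-192)/(-120)) = -20750*1/6675 - 361/((⅔)*(-192)*(-1/120)) = -830/267 - 361/16/15 = -830/267 - 361*15/16 = -830/267 - 5415/16 = -1459085/4272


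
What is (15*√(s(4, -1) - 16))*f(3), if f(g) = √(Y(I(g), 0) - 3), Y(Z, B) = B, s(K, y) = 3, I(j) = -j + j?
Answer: -15*√39 ≈ -93.675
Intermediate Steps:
I(j) = 0
f(g) = I*√3 (f(g) = √(0 - 3) = √(-3) = I*√3)
(15*√(s(4, -1) - 16))*f(3) = (15*√(3 - 16))*(I*√3) = (15*√(-13))*(I*√3) = (15*(I*√13))*(I*√3) = (15*I*√13)*(I*√3) = -15*√39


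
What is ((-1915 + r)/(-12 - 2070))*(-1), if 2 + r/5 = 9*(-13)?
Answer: -1255/1041 ≈ -1.2056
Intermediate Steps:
r = -595 (r = -10 + 5*(9*(-13)) = -10 + 5*(-117) = -10 - 585 = -595)
((-1915 + r)/(-12 - 2070))*(-1) = ((-1915 - 595)/(-12 - 2070))*(-1) = -2510/(-2082)*(-1) = -2510*(-1/2082)*(-1) = (1255/1041)*(-1) = -1255/1041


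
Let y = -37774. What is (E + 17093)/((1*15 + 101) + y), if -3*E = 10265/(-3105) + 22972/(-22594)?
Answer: -179887459735/396280989819 ≈ -0.45394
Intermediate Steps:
E = 30325547/21046311 (E = -(10265/(-3105) + 22972/(-22594))/3 = -(10265*(-1/3105) + 22972*(-1/22594))/3 = -(-2053/621 - 11486/11297)/3 = -⅓*(-30325547/7015437) = 30325547/21046311 ≈ 1.4409)
(E + 17093)/((1*15 + 101) + y) = (30325547/21046311 + 17093)/((1*15 + 101) - 37774) = 359774919470/(21046311*((15 + 101) - 37774)) = 359774919470/(21046311*(116 - 37774)) = (359774919470/21046311)/(-37658) = (359774919470/21046311)*(-1/37658) = -179887459735/396280989819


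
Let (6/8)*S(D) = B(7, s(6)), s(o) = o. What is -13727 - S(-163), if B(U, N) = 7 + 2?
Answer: -13739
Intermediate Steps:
B(U, N) = 9
S(D) = 12 (S(D) = (4/3)*9 = 12)
-13727 - S(-163) = -13727 - 1*12 = -13727 - 12 = -13739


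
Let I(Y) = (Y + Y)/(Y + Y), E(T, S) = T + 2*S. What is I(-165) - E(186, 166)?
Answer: -517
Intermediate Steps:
I(Y) = 1 (I(Y) = (2*Y)/((2*Y)) = (2*Y)*(1/(2*Y)) = 1)
I(-165) - E(186, 166) = 1 - (186 + 2*166) = 1 - (186 + 332) = 1 - 1*518 = 1 - 518 = -517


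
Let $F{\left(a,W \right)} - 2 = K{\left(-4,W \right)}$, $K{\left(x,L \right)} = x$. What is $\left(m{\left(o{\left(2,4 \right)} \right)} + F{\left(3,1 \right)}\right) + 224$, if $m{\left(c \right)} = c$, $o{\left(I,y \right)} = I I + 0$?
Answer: $226$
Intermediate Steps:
$o{\left(I,y \right)} = I^{2}$ ($o{\left(I,y \right)} = I^{2} + 0 = I^{2}$)
$F{\left(a,W \right)} = -2$ ($F{\left(a,W \right)} = 2 - 4 = -2$)
$\left(m{\left(o{\left(2,4 \right)} \right)} + F{\left(3,1 \right)}\right) + 224 = \left(2^{2} - 2\right) + 224 = \left(4 - 2\right) + 224 = 2 + 224 = 226$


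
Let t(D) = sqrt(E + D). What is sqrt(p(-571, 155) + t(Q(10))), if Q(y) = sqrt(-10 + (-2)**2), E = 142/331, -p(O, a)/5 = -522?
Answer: sqrt(285954210 + 331*sqrt(331)*sqrt(142 + 331*I*sqrt(6)))/331 ≈ 51.1 + 0.0099251*I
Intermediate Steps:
p(O, a) = 2610 (p(O, a) = -5*(-522) = 2610)
E = 142/331 (E = 142*(1/331) = 142/331 ≈ 0.42900)
Q(y) = I*sqrt(6) (Q(y) = sqrt(-10 + 4) = sqrt(-6) = I*sqrt(6))
t(D) = sqrt(142/331 + D)
sqrt(p(-571, 155) + t(Q(10))) = sqrt(2610 + sqrt(47002 + 109561*(I*sqrt(6)))/331) = sqrt(2610 + sqrt(47002 + 109561*I*sqrt(6))/331)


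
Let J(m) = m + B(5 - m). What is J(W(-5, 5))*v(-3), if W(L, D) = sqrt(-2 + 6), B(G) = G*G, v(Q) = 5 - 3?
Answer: 22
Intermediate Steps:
v(Q) = 2
B(G) = G**2
W(L, D) = 2 (W(L, D) = sqrt(4) = 2)
J(m) = m + (5 - m)**2
J(W(-5, 5))*v(-3) = (2 + (-5 + 2)**2)*2 = (2 + (-3)**2)*2 = (2 + 9)*2 = 11*2 = 22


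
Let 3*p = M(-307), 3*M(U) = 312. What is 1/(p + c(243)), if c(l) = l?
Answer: 3/833 ≈ 0.0036014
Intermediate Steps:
M(U) = 104 (M(U) = (⅓)*312 = 104)
p = 104/3 (p = (⅓)*104 = 104/3 ≈ 34.667)
1/(p + c(243)) = 1/(104/3 + 243) = 1/(833/3) = 3/833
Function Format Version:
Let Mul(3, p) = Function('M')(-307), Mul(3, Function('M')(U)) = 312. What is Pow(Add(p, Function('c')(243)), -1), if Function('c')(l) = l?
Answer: Rational(3, 833) ≈ 0.0036014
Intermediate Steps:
Function('M')(U) = 104 (Function('M')(U) = Mul(Rational(1, 3), 312) = 104)
p = Rational(104, 3) (p = Mul(Rational(1, 3), 104) = Rational(104, 3) ≈ 34.667)
Pow(Add(p, Function('c')(243)), -1) = Pow(Add(Rational(104, 3), 243), -1) = Pow(Rational(833, 3), -1) = Rational(3, 833)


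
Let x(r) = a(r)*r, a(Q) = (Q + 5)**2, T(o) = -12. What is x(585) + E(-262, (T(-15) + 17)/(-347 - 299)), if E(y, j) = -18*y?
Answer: 203643216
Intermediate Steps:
a(Q) = (5 + Q)**2
x(r) = r*(5 + r)**2 (x(r) = (5 + r)**2*r = r*(5 + r)**2)
x(585) + E(-262, (T(-15) + 17)/(-347 - 299)) = 585*(5 + 585)**2 - 18*(-262) = 585*590**2 + 4716 = 585*348100 + 4716 = 203638500 + 4716 = 203643216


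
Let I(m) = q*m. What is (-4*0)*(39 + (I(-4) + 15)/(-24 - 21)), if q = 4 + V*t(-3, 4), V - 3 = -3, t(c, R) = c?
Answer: 0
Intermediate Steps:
V = 0 (V = 3 - 3 = 0)
q = 4 (q = 4 + 0*(-3) = 4 + 0 = 4)
I(m) = 4*m
(-4*0)*(39 + (I(-4) + 15)/(-24 - 21)) = (-4*0)*(39 + (4*(-4) + 15)/(-24 - 21)) = 0*(39 + (-16 + 15)/(-45)) = 0*(39 - 1*(-1/45)) = 0*(39 + 1/45) = 0*(1756/45) = 0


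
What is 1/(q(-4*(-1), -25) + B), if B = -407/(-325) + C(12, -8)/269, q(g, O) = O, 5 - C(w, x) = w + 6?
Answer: -87425/2080367 ≈ -0.042024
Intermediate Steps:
C(w, x) = -1 - w (C(w, x) = 5 - (w + 6) = 5 - (6 + w) = 5 + (-6 - w) = -1 - w)
B = 105258/87425 (B = -407/(-325) + (-1 - 1*12)/269 = -407*(-1/325) + (-1 - 12)*(1/269) = 407/325 - 13*1/269 = 407/325 - 13/269 = 105258/87425 ≈ 1.2040)
1/(q(-4*(-1), -25) + B) = 1/(-25 + 105258/87425) = 1/(-2080367/87425) = -87425/2080367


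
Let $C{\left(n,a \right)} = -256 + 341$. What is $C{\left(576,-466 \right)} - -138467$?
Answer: $138552$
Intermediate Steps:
$C{\left(n,a \right)} = 85$
$C{\left(576,-466 \right)} - -138467 = 85 - -138467 = 85 + 138467 = 138552$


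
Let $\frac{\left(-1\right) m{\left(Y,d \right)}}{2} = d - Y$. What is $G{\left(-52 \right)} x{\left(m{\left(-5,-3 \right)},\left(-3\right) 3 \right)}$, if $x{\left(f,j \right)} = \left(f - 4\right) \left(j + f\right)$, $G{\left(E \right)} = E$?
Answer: $-5408$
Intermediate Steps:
$m{\left(Y,d \right)} = - 2 d + 2 Y$ ($m{\left(Y,d \right)} = - 2 \left(d - Y\right) = - 2 d + 2 Y$)
$x{\left(f,j \right)} = \left(-4 + f\right) \left(f + j\right)$
$G{\left(-52 \right)} x{\left(m{\left(-5,-3 \right)},\left(-3\right) 3 \right)} = - 52 \left(\left(\left(-2\right) \left(-3\right) + 2 \left(-5\right)\right)^{2} - 4 \left(\left(-2\right) \left(-3\right) + 2 \left(-5\right)\right) - 4 \left(\left(-3\right) 3\right) + \left(\left(-2\right) \left(-3\right) + 2 \left(-5\right)\right) \left(\left(-3\right) 3\right)\right) = - 52 \left(\left(6 - 10\right)^{2} - 4 \left(6 - 10\right) - -36 + \left(6 - 10\right) \left(-9\right)\right) = - 52 \left(\left(-4\right)^{2} - -16 + 36 - -36\right) = - 52 \left(16 + 16 + 36 + 36\right) = \left(-52\right) 104 = -5408$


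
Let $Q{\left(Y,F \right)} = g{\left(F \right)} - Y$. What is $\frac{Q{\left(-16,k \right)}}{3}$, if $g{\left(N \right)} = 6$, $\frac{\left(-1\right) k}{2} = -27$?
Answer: $\frac{22}{3} \approx 7.3333$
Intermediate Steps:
$k = 54$ ($k = \left(-2\right) \left(-27\right) = 54$)
$Q{\left(Y,F \right)} = 6 - Y$
$\frac{Q{\left(-16,k \right)}}{3} = \frac{6 - -16}{3} = \left(6 + 16\right) \frac{1}{3} = 22 \cdot \frac{1}{3} = \frac{22}{3}$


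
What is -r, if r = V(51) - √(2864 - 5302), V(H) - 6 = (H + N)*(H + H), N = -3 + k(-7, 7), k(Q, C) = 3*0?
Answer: -4902 + I*√2438 ≈ -4902.0 + 49.376*I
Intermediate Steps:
k(Q, C) = 0
N = -3 (N = -3 + 0 = -3)
V(H) = 6 + 2*H*(-3 + H) (V(H) = 6 + (H - 3)*(H + H) = 6 + (-3 + H)*(2*H) = 6 + 2*H*(-3 + H))
r = 4902 - I*√2438 (r = (6 - 6*51 + 2*51²) - √(2864 - 5302) = (6 - 306 + 2*2601) - √(-2438) = (6 - 306 + 5202) - I*√2438 = 4902 - I*√2438 ≈ 4902.0 - 49.376*I)
-r = -(4902 - I*√2438) = -4902 + I*√2438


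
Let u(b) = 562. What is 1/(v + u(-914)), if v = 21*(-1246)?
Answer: -1/25604 ≈ -3.9056e-5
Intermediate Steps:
v = -26166
1/(v + u(-914)) = 1/(-26166 + 562) = 1/(-25604) = -1/25604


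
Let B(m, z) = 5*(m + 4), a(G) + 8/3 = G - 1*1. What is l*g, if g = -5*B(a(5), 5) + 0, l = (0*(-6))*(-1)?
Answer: 0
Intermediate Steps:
a(G) = -11/3 + G (a(G) = -8/3 + (G - 1*1) = -8/3 + (G - 1) = -8/3 + (-1 + G) = -11/3 + G)
l = 0 (l = 0*(-1) = 0)
B(m, z) = 20 + 5*m (B(m, z) = 5*(4 + m) = 20 + 5*m)
g = -400/3 (g = -5*(20 + 5*(-11/3 + 5)) + 0 = -5*(20 + 5*(4/3)) + 0 = -5*(20 + 20/3) + 0 = -5*80/3 + 0 = -400/3 + 0 = -400/3 ≈ -133.33)
l*g = 0*(-400/3) = 0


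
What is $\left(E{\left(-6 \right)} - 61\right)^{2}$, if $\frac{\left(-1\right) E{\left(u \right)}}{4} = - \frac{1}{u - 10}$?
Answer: $\frac{60025}{16} \approx 3751.6$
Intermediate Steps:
$E{\left(u \right)} = \frac{4}{-10 + u}$ ($E{\left(u \right)} = - 4 \left(- \frac{1}{u - 10}\right) = - 4 \left(- \frac{1}{-10 + u}\right) = \frac{4}{-10 + u}$)
$\left(E{\left(-6 \right)} - 61\right)^{2} = \left(\frac{4}{-10 - 6} - 61\right)^{2} = \left(\frac{4}{-16} - 61\right)^{2} = \left(4 \left(- \frac{1}{16}\right) - 61\right)^{2} = \left(- \frac{1}{4} - 61\right)^{2} = \left(- \frac{245}{4}\right)^{2} = \frac{60025}{16}$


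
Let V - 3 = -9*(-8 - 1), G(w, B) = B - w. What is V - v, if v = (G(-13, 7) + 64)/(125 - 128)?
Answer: 112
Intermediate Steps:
V = 84 (V = 3 - 9*(-8 - 1) = 3 - 9*(-9) = 3 + 81 = 84)
v = -28 (v = ((7 - 1*(-13)) + 64)/(125 - 128) = ((7 + 13) + 64)/(-3) = (20 + 64)*(-1/3) = 84*(-1/3) = -28)
V - v = 84 - 1*(-28) = 84 + 28 = 112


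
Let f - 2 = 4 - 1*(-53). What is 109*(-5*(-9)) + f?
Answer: 4964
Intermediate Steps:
f = 59 (f = 2 + (4 - 1*(-53)) = 2 + (4 + 53) = 2 + 57 = 59)
109*(-5*(-9)) + f = 109*(-5*(-9)) + 59 = 109*45 + 59 = 4905 + 59 = 4964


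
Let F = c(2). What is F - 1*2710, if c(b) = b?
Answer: -2708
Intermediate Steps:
F = 2
F - 1*2710 = 2 - 1*2710 = 2 - 2710 = -2708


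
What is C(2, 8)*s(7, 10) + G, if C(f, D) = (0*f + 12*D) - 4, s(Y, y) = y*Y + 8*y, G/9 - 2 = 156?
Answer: 15222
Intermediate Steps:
G = 1422 (G = 18 + 9*156 = 18 + 1404 = 1422)
s(Y, y) = 8*y + Y*y (s(Y, y) = Y*y + 8*y = 8*y + Y*y)
C(f, D) = -4 + 12*D (C(f, D) = (0 + 12*D) - 4 = 12*D - 4 = -4 + 12*D)
C(2, 8)*s(7, 10) + G = (-4 + 12*8)*(10*(8 + 7)) + 1422 = (-4 + 96)*(10*15) + 1422 = 92*150 + 1422 = 13800 + 1422 = 15222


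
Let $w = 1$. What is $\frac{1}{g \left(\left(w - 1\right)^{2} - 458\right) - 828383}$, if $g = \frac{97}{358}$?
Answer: $- \frac{179}{148302770} \approx -1.207 \cdot 10^{-6}$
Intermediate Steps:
$g = \frac{97}{358}$ ($g = 97 \cdot \frac{1}{358} = \frac{97}{358} \approx 0.27095$)
$\frac{1}{g \left(\left(w - 1\right)^{2} - 458\right) - 828383} = \frac{1}{\frac{97 \left(\left(1 - 1\right)^{2} - 458\right)}{358} - 828383} = \frac{1}{\frac{97 \left(0^{2} - 458\right)}{358} - 828383} = \frac{1}{\frac{97 \left(0 - 458\right)}{358} - 828383} = \frac{1}{\frac{97}{358} \left(-458\right) - 828383} = \frac{1}{- \frac{22213}{179} - 828383} = \frac{1}{- \frac{148302770}{179}} = - \frac{179}{148302770}$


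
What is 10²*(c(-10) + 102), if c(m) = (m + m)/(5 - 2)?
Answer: 28600/3 ≈ 9533.3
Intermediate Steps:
c(m) = 2*m/3 (c(m) = (2*m)/3 = (2*m)*(⅓) = 2*m/3)
10²*(c(-10) + 102) = 10²*((⅔)*(-10) + 102) = 100*(-20/3 + 102) = 100*(286/3) = 28600/3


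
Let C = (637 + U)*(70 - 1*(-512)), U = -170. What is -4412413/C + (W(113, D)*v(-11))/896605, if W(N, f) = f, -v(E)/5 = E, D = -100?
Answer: -791537284973/48738371874 ≈ -16.241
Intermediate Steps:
v(E) = -5*E
C = 271794 (C = (637 - 170)*(70 - 1*(-512)) = 467*(70 + 512) = 467*582 = 271794)
-4412413/C + (W(113, D)*v(-11))/896605 = -4412413/271794 - (-500)*(-11)/896605 = -4412413*1/271794 - 100*55*(1/896605) = -4412413/271794 - 5500*1/896605 = -4412413/271794 - 1100/179321 = -791537284973/48738371874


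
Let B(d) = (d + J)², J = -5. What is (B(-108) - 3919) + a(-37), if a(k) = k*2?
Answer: 8776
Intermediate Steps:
a(k) = 2*k
B(d) = (-5 + d)² (B(d) = (d - 5)² = (-5 + d)²)
(B(-108) - 3919) + a(-37) = ((-5 - 108)² - 3919) + 2*(-37) = ((-113)² - 3919) - 74 = (12769 - 3919) - 74 = 8850 - 74 = 8776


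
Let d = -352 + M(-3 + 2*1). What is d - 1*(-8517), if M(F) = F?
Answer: 8164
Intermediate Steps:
d = -353 (d = -352 + (-3 + 2*1) = -352 + (-3 + 2) = -352 - 1 = -353)
d - 1*(-8517) = -353 - 1*(-8517) = -353 + 8517 = 8164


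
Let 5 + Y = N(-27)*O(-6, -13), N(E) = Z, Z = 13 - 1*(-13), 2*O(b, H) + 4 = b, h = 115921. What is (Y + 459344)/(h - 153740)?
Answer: -459209/37819 ≈ -12.142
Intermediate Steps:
O(b, H) = -2 + b/2
Z = 26 (Z = 13 + 13 = 26)
N(E) = 26
Y = -135 (Y = -5 + 26*(-2 + (1/2)*(-6)) = -5 + 26*(-2 - 3) = -5 + 26*(-5) = -5 - 130 = -135)
(Y + 459344)/(h - 153740) = (-135 + 459344)/(115921 - 153740) = 459209/(-37819) = 459209*(-1/37819) = -459209/37819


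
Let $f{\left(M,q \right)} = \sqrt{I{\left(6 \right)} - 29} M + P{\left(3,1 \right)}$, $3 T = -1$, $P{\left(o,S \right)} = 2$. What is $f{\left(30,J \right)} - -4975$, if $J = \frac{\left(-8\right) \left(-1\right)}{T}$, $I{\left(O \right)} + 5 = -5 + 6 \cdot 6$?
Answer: $4977 + 30 i \sqrt{3} \approx 4977.0 + 51.962 i$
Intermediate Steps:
$I{\left(O \right)} = 26$ ($I{\left(O \right)} = -5 + \left(-5 + 6 \cdot 6\right) = -5 + \left(-5 + 36\right) = -5 + 31 = 26$)
$T = - \frac{1}{3}$ ($T = \frac{1}{3} \left(-1\right) = - \frac{1}{3} \approx -0.33333$)
$J = -24$ ($J = \frac{\left(-8\right) \left(-1\right)}{- \frac{1}{3}} = 8 \left(-3\right) = -24$)
$f{\left(M,q \right)} = 2 + i M \sqrt{3}$ ($f{\left(M,q \right)} = \sqrt{26 - 29} M + 2 = \sqrt{-3} M + 2 = i \sqrt{3} M + 2 = i M \sqrt{3} + 2 = 2 + i M \sqrt{3}$)
$f{\left(30,J \right)} - -4975 = \left(2 + i 30 \sqrt{3}\right) - -4975 = \left(2 + 30 i \sqrt{3}\right) + 4975 = 4977 + 30 i \sqrt{3}$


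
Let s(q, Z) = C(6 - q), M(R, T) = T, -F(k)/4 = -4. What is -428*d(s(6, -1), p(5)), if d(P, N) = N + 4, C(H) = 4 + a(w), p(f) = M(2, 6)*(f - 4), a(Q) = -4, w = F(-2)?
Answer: -4280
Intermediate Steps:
F(k) = 16 (F(k) = -4*(-4) = 16)
w = 16
p(f) = -24 + 6*f (p(f) = 6*(f - 4) = 6*(-4 + f) = -24 + 6*f)
C(H) = 0 (C(H) = 4 - 4 = 0)
s(q, Z) = 0
d(P, N) = 4 + N
-428*d(s(6, -1), p(5)) = -428*(4 + (-24 + 6*5)) = -428*(4 + (-24 + 30)) = -428*(4 + 6) = -428*10 = -4280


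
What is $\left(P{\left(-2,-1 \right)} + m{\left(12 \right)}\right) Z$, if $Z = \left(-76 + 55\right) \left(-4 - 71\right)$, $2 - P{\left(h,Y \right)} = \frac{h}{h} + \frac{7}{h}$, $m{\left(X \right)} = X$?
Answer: $\frac{51975}{2} \approx 25988.0$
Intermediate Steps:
$P{\left(h,Y \right)} = 1 - \frac{7}{h}$ ($P{\left(h,Y \right)} = 2 - \left(\frac{h}{h} + \frac{7}{h}\right) = 2 - \left(1 + \frac{7}{h}\right) = 1 - \frac{7}{h}$)
$Z = 1575$ ($Z = \left(-21\right) \left(-75\right) = 1575$)
$\left(P{\left(-2,-1 \right)} + m{\left(12 \right)}\right) Z = \left(\frac{-7 - 2}{-2} + 12\right) 1575 = \left(\left(- \frac{1}{2}\right) \left(-9\right) + 12\right) 1575 = \left(\frac{9}{2} + 12\right) 1575 = \frac{33}{2} \cdot 1575 = \frac{51975}{2}$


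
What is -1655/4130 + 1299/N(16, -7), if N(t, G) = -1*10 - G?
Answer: -357989/826 ≈ -433.40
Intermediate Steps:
N(t, G) = -10 - G
-1655/4130 + 1299/N(16, -7) = -1655/4130 + 1299/(-10 - 1*(-7)) = -1655*1/4130 + 1299/(-10 + 7) = -331/826 + 1299/(-3) = -331/826 + 1299*(-⅓) = -331/826 - 433 = -357989/826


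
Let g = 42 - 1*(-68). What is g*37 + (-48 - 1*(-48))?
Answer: 4070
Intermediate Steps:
g = 110 (g = 42 + 68 = 110)
g*37 + (-48 - 1*(-48)) = 110*37 + (-48 - 1*(-48)) = 4070 + (-48 + 48) = 4070 + 0 = 4070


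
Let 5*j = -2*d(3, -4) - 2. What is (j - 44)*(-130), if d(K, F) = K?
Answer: 5928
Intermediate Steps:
j = -8/5 (j = (-2*3 - 2)/5 = (-6 - 2)/5 = (⅕)*(-8) = -8/5 ≈ -1.6000)
(j - 44)*(-130) = (-8/5 - 44)*(-130) = -228/5*(-130) = 5928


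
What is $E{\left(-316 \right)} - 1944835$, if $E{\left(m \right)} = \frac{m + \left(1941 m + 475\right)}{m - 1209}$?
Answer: $- \frac{2965260178}{1525} \approx -1.9444 \cdot 10^{6}$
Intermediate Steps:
$E{\left(m \right)} = \frac{475 + 1942 m}{-1209 + m}$ ($E{\left(m \right)} = \frac{m + \left(475 + 1941 m\right)}{m - 1209} = \frac{475 + 1942 m}{m - 1209} = \frac{475 + 1942 m}{-1209 + m}$)
$E{\left(-316 \right)} - 1944835 = \frac{475 + 1942 \left(-316\right)}{-1209 - 316} - 1944835 = \frac{475 - 613672}{-1525} - 1944835 = \left(- \frac{1}{1525}\right) \left(-613197\right) - 1944835 = \frac{613197}{1525} - 1944835 = - \frac{2965260178}{1525}$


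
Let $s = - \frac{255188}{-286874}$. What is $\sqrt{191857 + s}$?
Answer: $\frac{\sqrt{3947317405014011}}{143437} \approx 438.02$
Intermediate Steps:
$s = \frac{127594}{143437}$ ($s = \left(-255188\right) \left(- \frac{1}{286874}\right) = \frac{127594}{143437} \approx 0.88955$)
$\sqrt{191857 + s} = \sqrt{191857 + \frac{127594}{143437}} = \sqrt{\frac{27519520103}{143437}} = \frac{\sqrt{3947317405014011}}{143437}$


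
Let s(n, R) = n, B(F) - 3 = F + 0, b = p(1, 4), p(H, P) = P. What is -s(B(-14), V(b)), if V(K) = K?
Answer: 11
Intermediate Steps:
b = 4
B(F) = 3 + F (B(F) = 3 + (F + 0) = 3 + F)
-s(B(-14), V(b)) = -(3 - 14) = -1*(-11) = 11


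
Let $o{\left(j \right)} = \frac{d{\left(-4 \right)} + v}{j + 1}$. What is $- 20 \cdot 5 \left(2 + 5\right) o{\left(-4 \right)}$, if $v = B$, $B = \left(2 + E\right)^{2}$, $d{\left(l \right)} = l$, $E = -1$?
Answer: $-700$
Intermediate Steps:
$B = 1$ ($B = \left(2 - 1\right)^{2} = 1^{2} = 1$)
$v = 1$
$o{\left(j \right)} = - \frac{3}{1 + j}$ ($o{\left(j \right)} = \frac{-4 + 1}{j + 1} = - \frac{3}{1 + j}$)
$- 20 \cdot 5 \left(2 + 5\right) o{\left(-4 \right)} = - 20 \cdot 5 \left(2 + 5\right) \left(- \frac{3}{1 - 4}\right) = - 20 \cdot 5 \cdot 7 \left(- \frac{3}{-3}\right) = \left(-20\right) 35 \left(\left(-3\right) \left(- \frac{1}{3}\right)\right) = \left(-700\right) 1 = -700$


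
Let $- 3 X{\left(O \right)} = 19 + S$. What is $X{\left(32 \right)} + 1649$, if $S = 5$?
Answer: $1641$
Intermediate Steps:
$X{\left(O \right)} = -8$ ($X{\left(O \right)} = - \frac{19 + 5}{3} = \left(- \frac{1}{3}\right) 24 = -8$)
$X{\left(32 \right)} + 1649 = -8 + 1649 = 1641$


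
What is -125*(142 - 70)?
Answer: -9000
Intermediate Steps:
-125*(142 - 70) = -125*72 = -9000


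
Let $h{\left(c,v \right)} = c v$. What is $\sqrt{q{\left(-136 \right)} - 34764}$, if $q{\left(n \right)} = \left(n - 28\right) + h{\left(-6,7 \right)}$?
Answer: $i \sqrt{34970} \approx 187.0 i$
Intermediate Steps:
$q{\left(n \right)} = -70 + n$ ($q{\left(n \right)} = \left(n - 28\right) - 42 = \left(-28 + n\right) - 42 = -70 + n$)
$\sqrt{q{\left(-136 \right)} - 34764} = \sqrt{\left(-70 - 136\right) - 34764} = \sqrt{-206 - 34764} = \sqrt{-34970} = i \sqrt{34970}$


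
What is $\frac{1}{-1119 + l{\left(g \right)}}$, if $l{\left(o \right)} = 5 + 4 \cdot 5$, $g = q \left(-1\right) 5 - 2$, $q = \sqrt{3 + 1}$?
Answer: $- \frac{1}{1094} \approx -0.00091408$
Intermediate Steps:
$q = 2$ ($q = \sqrt{4} = 2$)
$g = -12$ ($g = 2 \left(-1\right) 5 - 2 = \left(-2\right) 5 - 2 = -10 - 2 = -12$)
$l{\left(o \right)} = 25$ ($l{\left(o \right)} = 5 + 20 = 25$)
$\frac{1}{-1119 + l{\left(g \right)}} = \frac{1}{-1119 + 25} = \frac{1}{-1094} = - \frac{1}{1094}$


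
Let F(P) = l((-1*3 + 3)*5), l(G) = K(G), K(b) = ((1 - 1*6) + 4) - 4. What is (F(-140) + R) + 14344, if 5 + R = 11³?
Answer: 15665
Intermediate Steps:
K(b) = -5 (K(b) = ((1 - 6) + 4) - 4 = (-5 + 4) - 4 = -1 - 4 = -5)
l(G) = -5
R = 1326 (R = -5 + 11³ = -5 + 1331 = 1326)
F(P) = -5
(F(-140) + R) + 14344 = (-5 + 1326) + 14344 = 1321 + 14344 = 15665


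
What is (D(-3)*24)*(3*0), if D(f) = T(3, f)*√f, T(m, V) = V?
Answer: 0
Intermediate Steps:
D(f) = f^(3/2) (D(f) = f*√f = f^(3/2))
(D(-3)*24)*(3*0) = ((-3)^(3/2)*24)*(3*0) = (-3*I*√3*24)*0 = -72*I*√3*0 = 0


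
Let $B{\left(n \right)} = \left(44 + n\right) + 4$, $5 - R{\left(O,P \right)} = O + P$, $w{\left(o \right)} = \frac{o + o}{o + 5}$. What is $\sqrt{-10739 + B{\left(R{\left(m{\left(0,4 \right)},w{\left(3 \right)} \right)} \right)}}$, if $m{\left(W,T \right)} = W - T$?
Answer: $\frac{i \sqrt{42731}}{2} \approx 103.36 i$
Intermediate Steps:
$w{\left(o \right)} = \frac{2 o}{5 + o}$
$R{\left(O,P \right)} = 5 - O - P$ ($R{\left(O,P \right)} = 5 - \left(O + P\right) = 5 - O - P$)
$B{\left(n \right)} = 48 + n$
$\sqrt{-10739 + B{\left(R{\left(m{\left(0,4 \right)},w{\left(3 \right)} \right)} \right)}} = \sqrt{-10739 + \left(48 - \left(-5 - 4 + 2 \cdot 3 \frac{1}{5 + 3}\right)\right)} = \sqrt{-10739 + \left(48 - \left(-9 + 2 \cdot 3 \cdot \frac{1}{8}\right)\right)} = \sqrt{-10739 + \left(48 + \left(5 + 4 - \frac{3}{4}\right)\right)} = \sqrt{-10739 + \left(48 + \frac{33}{4}\right)} = \sqrt{-10739 + \frac{225}{4}} = \sqrt{- \frac{42731}{4}} = \frac{i \sqrt{42731}}{2}$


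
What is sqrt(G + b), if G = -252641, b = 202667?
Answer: I*sqrt(49974) ≈ 223.55*I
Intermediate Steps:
sqrt(G + b) = sqrt(-252641 + 202667) = sqrt(-49974) = I*sqrt(49974)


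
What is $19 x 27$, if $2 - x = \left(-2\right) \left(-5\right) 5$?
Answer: $-24624$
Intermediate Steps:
$x = -48$ ($x = 2 - \left(-2\right) \left(-5\right) 5 = 2 - 10 \cdot 5 = 2 - 50 = -48$)
$19 x 27 = 19 \left(-48\right) 27 = \left(-912\right) 27 = -24624$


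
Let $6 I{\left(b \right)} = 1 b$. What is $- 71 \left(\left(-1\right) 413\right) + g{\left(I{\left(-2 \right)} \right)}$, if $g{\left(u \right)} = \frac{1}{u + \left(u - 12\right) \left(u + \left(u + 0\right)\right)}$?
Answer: $\frac{2081942}{71} \approx 29323.0$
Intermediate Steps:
$I{\left(b \right)} = \frac{b}{6}$ ($I{\left(b \right)} = \frac{1 b}{6} = \frac{b}{6}$)
$g{\left(u \right)} = \frac{1}{u + 2 u \left(-12 + u\right)}$ ($g{\left(u \right)} = \frac{1}{u + \left(-12 + u\right) \left(u + u\right)} = \frac{1}{u + \left(-12 + u\right) 2 u} = \frac{1}{u + 2 u \left(-12 + u\right)}$)
$- 71 \left(\left(-1\right) 413\right) + g{\left(I{\left(-2 \right)} \right)} = - 71 \left(\left(-1\right) 413\right) + \frac{1}{\frac{1}{6} \left(-2\right) \left(-23 + 2 \cdot \frac{1}{6} \left(-2\right)\right)} = \left(-71\right) \left(-413\right) + \frac{1}{\left(- \frac{1}{3}\right) \left(-23 + 2 \left(- \frac{1}{3}\right)\right)} = 29323 - \frac{3}{-23 - \frac{2}{3}} = 29323 - \frac{3}{- \frac{71}{3}} = 29323 - - \frac{9}{71} = 29323 + \frac{9}{71} = \frac{2081942}{71}$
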